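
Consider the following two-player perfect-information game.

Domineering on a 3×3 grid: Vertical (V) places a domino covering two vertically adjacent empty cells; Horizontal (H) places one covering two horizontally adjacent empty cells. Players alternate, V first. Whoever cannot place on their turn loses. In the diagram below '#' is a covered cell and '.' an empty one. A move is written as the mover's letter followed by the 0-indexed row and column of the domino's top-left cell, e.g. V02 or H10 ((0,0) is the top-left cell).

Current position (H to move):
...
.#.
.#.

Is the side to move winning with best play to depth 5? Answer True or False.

H winning at [.../.#./.#.]: False

p1 H@[.../.#./.#.]: H00[##./.#./.#.]-1* H01[.##/.#./.#.]-1
p2 V@[##./.#./.#.]: V02[###/.##/.#.]+1* V10[##./##./##.]+1 V12[##./.##/.##]+1
p3 H@[###/.##/.#.] terminal -1; root [.../.#./.#.] d5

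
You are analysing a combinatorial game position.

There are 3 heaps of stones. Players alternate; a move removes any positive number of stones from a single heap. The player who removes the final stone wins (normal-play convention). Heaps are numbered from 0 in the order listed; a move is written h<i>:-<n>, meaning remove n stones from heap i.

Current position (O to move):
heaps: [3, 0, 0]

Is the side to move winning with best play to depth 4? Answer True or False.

O winning at [(3,0,0)]: True

[(3,0,0)] O move#1: h0:-1:-1/(2,0,0), h0:-2:-1/(1,0,0), h0:-3:+1/(0,0,0)*
[(0,0,0)] end (terminal -1, X#2); searched (3,0,0) to 4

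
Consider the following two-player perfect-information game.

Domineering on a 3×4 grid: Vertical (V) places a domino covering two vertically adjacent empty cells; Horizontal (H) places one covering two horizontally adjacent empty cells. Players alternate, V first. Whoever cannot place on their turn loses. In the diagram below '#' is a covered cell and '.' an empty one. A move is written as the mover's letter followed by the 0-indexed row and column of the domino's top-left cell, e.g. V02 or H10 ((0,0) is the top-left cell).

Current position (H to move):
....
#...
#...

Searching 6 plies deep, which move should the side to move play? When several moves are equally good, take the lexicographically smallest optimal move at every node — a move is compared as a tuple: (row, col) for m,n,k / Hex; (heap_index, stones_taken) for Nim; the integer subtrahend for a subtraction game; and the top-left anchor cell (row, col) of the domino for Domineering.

p1 H@[..../#.../#...]: H00[##../#.../#...]-1 H01[.##./#.../#...]-1 H02[..##/#.../#...]-1 H11[..../###./#...]+1* H12[..../#.##/#...]+1 H21[..../#.../###.]-1 H22[..../#.../#.##]-1
p2 V@[..../###./#...]: V03[...#/####/#...]-1* V13[..../####/#..#]-1
p3 H@[...#/####/#...]: H00[##.#/####/#...]+1* H01[.###/####/#...]+1 H21[...#/####/###.]+1 H22[...#/####/#.##]+1
p4 V@[##.#/####/#...] terminal -1; root [..../#.../#...] d6

H's best at [..../#.../#...]: H11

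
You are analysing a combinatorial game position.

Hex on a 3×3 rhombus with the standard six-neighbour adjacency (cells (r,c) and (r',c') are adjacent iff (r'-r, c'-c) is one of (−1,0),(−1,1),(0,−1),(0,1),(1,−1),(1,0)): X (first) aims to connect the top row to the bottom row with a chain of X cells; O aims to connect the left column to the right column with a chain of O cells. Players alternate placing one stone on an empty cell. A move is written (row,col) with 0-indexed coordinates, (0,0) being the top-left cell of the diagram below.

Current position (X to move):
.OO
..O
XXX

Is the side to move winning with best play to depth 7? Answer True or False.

X winning at [.OO/..O/XXX]: False

[.OO/..O/XXX] X move#1: (0,0):-1/XOO/..O/XXX*, (1,0):-1/.OO/X.O/XXX, (1,1):-1/.OO/.XO/XXX
[XOO/..O/XXX] O move#2: (1,0):+1/XOO/O.O/XXX*, (1,1):-1/XOO/.OO/XXX
[XOO/O.O/XXX] end (terminal -1, X#3); searched .OO/..O/XXX to 7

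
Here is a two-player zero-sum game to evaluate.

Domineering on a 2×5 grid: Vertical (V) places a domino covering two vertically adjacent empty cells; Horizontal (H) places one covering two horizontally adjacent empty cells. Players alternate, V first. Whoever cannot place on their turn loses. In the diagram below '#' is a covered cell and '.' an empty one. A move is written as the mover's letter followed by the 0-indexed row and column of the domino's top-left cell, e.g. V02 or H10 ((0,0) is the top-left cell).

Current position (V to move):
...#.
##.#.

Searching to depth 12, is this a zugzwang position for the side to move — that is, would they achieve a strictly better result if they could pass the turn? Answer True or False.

zugzwang(...#./##.#., V) = False

[...#./##.#.] V move#1: V02:+1/..##./####.*, V04:-1/...##/##.##
[..##./####.] H move#2: H00:-1/####./####.*
[####./####.] V move#3: V04:+1/#####/#####*
[#####/#####] end (terminal -1, H#4); searched ...#./##.#. to 12
if V skipped the turn, H would face:
~ [...#./##.#.] H move#1: H00:-1/##.#./##.#.*, H01:-1/.###./##.#.
~ [##.#./##.#.] V move#2: V02:+1/####./####.*, V04:+1/##.##/##.##
~ [####./####.] end (terminal -1, H#3); searched ...#./##.#. to 12
compare (V): move=+1 vs pass=+1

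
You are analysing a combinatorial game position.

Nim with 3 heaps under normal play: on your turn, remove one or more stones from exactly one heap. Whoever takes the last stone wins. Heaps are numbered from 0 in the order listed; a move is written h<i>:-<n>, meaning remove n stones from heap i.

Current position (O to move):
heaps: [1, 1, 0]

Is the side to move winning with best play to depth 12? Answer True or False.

ply 1, O at (1,1,0) | h0:-1=-1→(0,1,0)*; h1:-1=-1→(1,0,0)
ply 2, X at (0,1,0) | h1:-1=+1→(0,0,0)*
ply 3: (0,0,0) is terminal -1 (O); from (1,1,0) depth 12

O winning at [(1,1,0)]: False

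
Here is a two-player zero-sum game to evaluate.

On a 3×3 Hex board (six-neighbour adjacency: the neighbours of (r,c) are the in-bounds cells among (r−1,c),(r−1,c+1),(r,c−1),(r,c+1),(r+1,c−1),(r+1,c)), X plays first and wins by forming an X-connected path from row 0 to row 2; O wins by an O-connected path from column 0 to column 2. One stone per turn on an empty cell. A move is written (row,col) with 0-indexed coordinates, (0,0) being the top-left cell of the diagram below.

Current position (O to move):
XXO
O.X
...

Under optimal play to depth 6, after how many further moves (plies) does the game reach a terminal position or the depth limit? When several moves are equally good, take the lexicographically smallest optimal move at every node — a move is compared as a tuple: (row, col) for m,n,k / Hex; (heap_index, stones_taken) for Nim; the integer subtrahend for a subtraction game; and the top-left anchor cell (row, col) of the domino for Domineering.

PV length from [XXO/O.X/...]: 1 ply

p1 O@[XXO/O.X/...]: (1,1)[XXO/OOX/...]+1* (2,0)[XXO/O.X/O..]-1 (2,1)[XXO/O.X/.O.]-1 (2,2)[XXO/O.X/..O]-1
p2 X@[XXO/OOX/...] terminal -1; root [XXO/O.X/...] d6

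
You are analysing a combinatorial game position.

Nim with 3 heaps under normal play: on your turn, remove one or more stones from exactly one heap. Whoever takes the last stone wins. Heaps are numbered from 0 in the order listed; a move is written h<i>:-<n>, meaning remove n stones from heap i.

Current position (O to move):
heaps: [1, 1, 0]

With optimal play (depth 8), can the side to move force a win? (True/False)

p1 O@[(1,1,0)]: h0:-1[(0,1,0)]-1* h1:-1[(1,0,0)]-1
p2 X@[(0,1,0)]: h1:-1[(0,0,0)]+1*
p3 O@[(0,0,0)] terminal -1; root [(1,1,0)] d8

O winning at [(1,1,0)]: False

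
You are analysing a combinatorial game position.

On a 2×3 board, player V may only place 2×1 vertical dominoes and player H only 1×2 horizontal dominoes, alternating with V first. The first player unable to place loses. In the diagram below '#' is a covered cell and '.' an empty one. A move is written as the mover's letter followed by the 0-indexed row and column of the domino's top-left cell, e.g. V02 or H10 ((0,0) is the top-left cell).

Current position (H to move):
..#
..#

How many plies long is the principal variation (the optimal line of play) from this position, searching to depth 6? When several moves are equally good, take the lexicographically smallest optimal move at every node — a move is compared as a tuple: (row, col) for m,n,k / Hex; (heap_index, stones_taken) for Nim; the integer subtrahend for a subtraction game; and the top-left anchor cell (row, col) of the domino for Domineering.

ply 1, H at ..#/..# | H00=+1→###/..#*; H10=+1→..#/###
ply 2: ###/..# is terminal -1 (V); from ..#/..# depth 6

PV length from [..#/..#]: 1 ply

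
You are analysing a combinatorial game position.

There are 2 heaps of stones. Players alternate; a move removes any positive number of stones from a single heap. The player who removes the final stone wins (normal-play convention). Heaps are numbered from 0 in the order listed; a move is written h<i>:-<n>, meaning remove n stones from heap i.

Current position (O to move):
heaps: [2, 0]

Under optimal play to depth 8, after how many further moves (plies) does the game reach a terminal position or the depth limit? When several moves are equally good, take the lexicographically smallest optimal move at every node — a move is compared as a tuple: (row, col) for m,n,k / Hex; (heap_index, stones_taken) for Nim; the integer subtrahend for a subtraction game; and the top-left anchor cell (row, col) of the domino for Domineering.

PV length from [(2,0)]: 1 ply

p1 O@[(2,0)]: h0:-1[(1,0)]-1 h0:-2[(0,0)]+1*
p2 X@[(0,0)] terminal -1; root [(2,0)] d8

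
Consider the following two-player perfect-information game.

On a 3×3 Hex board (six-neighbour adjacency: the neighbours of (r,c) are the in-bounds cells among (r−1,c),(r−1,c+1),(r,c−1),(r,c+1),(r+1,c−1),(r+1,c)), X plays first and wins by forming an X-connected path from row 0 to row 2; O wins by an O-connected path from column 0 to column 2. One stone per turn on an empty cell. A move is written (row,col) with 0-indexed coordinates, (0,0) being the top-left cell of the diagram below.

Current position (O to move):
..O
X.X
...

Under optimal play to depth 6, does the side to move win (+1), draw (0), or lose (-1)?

value(..O/X.X/..., O) = -1

ply 1, O at ..O/X.X/... | (0,0)=-1→O.O/X.X/...*; (0,1)=-1→.OO/X.X/...; (1,1)=-1→..O/XOX/...; (2,0)=-1→..O/X.X/O..; (2,1)=-1→..O/X.X/.O.; (2,2)=-1→..O/X.X/..O
ply 2, X at O.O/X.X/... | (0,1)=+1→OXO/X.X/...*; (1,1)=-1→O.O/XXX/...; (2,0)=-1→O.O/X.X/X..; (2,1)=-1→O.O/X.X/.X.; (2,2)=-1→O.O/X.X/..X
ply 3, O at OXO/X.X/... | (1,1)=-1→OXO/XOX/...*; (2,0)=-1→OXO/X.X/O..; (2,1)=-1→OXO/X.X/.O.; (2,2)=-1→OXO/X.X/..O
ply 4, X at OXO/XOX/... | (2,0)=+1→OXO/XOX/X..*; (2,1)=-1→OXO/XOX/.X.; (2,2)=-1→OXO/XOX/..X
ply 5: OXO/XOX/X.. is terminal -1 (O); from ..O/X.X/... depth 6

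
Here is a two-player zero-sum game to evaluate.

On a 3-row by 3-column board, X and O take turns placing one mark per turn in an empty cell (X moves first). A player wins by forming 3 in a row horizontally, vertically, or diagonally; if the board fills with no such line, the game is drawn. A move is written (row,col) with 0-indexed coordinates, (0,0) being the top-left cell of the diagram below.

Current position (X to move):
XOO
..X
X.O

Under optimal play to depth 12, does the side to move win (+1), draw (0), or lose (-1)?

value(XOO/..X/X.O, X) = +1

ply 1, X at XOO/..X/X.O | (1,0)=+1→XOO/X.X/X.O*; (1,1)=+0→XOO/.XX/X.O; (2,1)=+0→XOO/..X/XXO
ply 2: XOO/X.X/X.O is terminal -1 (O); from XOO/..X/X.O depth 12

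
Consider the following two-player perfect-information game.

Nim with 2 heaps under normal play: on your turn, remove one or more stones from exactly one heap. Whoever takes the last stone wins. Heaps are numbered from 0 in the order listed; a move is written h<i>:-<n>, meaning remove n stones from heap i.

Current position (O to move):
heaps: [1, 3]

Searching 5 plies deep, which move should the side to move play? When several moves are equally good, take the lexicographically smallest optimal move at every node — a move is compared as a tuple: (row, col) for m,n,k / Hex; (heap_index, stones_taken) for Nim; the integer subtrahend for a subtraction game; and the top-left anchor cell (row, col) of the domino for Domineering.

ply 1, O at (1,3) | h0:-1=-1→(0,3); h1:-1=-1→(1,2); h1:-2=+1→(1,1)*; h1:-3=-1→(1,0)
ply 2, X at (1,1) | h0:-1=-1→(0,1)*; h1:-1=-1→(1,0)
ply 3, O at (0,1) | h1:-1=+1→(0,0)*
ply 4: (0,0) is terminal -1 (X); from (1,3) depth 5

O's best at [(1,3)]: h1:-2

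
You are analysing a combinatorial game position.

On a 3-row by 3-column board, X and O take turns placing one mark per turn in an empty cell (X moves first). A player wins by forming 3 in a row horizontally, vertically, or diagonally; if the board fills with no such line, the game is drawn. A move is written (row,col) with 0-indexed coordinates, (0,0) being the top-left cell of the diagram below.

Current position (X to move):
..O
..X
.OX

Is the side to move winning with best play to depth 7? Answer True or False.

X winning at [..O/..X/.OX]: True

[..O/..X/.OX] X move#1: (0,0):-1/X.O/..X/.OX, (0,1):+0/.XO/..X/.OX, (1,0):-1/..O/X.X/.OX, (1,1):+1/..O/.XX/.OX*, (2,0):-1/..O/..X/XOX
[..O/.XX/.OX] O move#2: (0,0):-1/O.O/.XX/.OX*, (0,1):-1/.OO/.XX/.OX, (1,0):-1/..O/OXX/.OX, (2,0):-1/..O/.XX/OOX
[O.O/.XX/.OX] X move#3: (0,1):+0/OXO/.XX/.OX, (1,0):+1/O.O/XXX/.OX*, (2,0):-1/O.O/.XX/XOX
[O.O/XXX/.OX] end (terminal -1, O#4); searched ..O/..X/.OX to 7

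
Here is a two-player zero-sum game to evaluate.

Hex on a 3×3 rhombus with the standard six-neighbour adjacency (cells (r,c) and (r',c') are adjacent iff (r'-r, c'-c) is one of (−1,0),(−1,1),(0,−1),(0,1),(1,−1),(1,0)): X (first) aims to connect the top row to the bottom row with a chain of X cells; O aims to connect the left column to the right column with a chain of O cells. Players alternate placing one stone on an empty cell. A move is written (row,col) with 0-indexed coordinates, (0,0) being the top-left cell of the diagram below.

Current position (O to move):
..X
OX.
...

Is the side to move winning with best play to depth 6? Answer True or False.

ply 1, O at ..X/OX./... | (0,0)=-1→O.X/OX./...*; (0,1)=-1→.OX/OX./...; (1,2)=-1→..X/OXO/...; (2,0)=-1→..X/OX./O..; (2,1)=-1→..X/OX./.O.; (2,2)=-1→..X/OX./..O
ply 2, X at O.X/OX./... | (0,1)=+1→OXX/OX./...*; (1,2)=+1→O.X/OXX/...; (2,0)=+1→O.X/OX./X..; (2,1)=+1→O.X/OX./.X.; (2,2)=+1→O.X/OX./..X
ply 3, O at OXX/OX./... | (1,2)=-1→OXX/OXO/...*; (2,0)=-1→OXX/OX./O..; (2,1)=-1→OXX/OX./.O.; (2,2)=-1→OXX/OX./..O
ply 4, X at OXX/OXO/... | (2,0)=+1→OXX/OXO/X..*; (2,1)=+1→OXX/OXO/.X.; (2,2)=+1→OXX/OXO/..X
ply 5: OXX/OXO/X.. is terminal -1 (O); from ..X/OX./... depth 6

O winning at [..X/OX./...]: False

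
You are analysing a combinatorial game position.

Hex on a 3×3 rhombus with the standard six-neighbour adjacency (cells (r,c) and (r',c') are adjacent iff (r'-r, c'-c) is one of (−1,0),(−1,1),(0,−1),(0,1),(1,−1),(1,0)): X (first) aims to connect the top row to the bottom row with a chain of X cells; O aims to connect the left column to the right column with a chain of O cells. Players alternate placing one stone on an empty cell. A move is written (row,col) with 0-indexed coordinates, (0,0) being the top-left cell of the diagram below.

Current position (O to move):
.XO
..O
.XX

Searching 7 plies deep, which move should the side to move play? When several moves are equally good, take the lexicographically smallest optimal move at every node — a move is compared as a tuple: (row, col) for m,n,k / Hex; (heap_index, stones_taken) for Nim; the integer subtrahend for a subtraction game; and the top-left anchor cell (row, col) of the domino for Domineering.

p1 O@[.XO/..O/.XX]: (0,0)[OXO/..O/.XX]-1 (1,0)[.XO/O.O/.XX]-1 (1,1)[.XO/.OO/.XX]+1* (2,0)[.XO/..O/OXX]-1
p2 X@[.XO/.OO/.XX]: (0,0)[XXO/.OO/.XX]-1* (1,0)[.XO/XOO/.XX]-1 (2,0)[.XO/.OO/XXX]-1
p3 O@[XXO/.OO/.XX]: (1,0)[XXO/OOO/.XX]+1* (2,0)[XXO/.OO/OXX]+1
p4 X@[XXO/OOO/.XX] terminal -1; root [.XO/..O/.XX] d7

O's best at [.XO/..O/.XX]: (1,1)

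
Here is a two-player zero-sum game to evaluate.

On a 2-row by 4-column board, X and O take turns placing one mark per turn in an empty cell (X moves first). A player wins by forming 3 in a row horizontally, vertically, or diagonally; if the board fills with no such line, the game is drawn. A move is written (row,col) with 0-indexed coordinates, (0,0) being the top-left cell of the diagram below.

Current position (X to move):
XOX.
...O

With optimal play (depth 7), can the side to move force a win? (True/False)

[XOX./...O] X move#1: (0,3):+0/XOXX/...O*, (1,0):+0/XOX./X..O, (1,1):+0/XOX./.X.O, (1,2):+0/XOX./..XO
[XOXX/...O] O move#2: (1,0):+0/XOXX/O..O*, (1,1):+0/XOXX/.O.O, (1,2):+0/XOXX/..OO
[XOXX/O..O] X move#3: (1,1):+0/XOXX/OX.O*, (1,2):+0/XOXX/O.XO
[XOXX/OX.O] O move#4: (1,2):+0/XOXX/OXOO*
[XOXX/OXOO] end (terminal +0, X#5); searched XOX./...O to 7

X winning at [XOX./...O]: False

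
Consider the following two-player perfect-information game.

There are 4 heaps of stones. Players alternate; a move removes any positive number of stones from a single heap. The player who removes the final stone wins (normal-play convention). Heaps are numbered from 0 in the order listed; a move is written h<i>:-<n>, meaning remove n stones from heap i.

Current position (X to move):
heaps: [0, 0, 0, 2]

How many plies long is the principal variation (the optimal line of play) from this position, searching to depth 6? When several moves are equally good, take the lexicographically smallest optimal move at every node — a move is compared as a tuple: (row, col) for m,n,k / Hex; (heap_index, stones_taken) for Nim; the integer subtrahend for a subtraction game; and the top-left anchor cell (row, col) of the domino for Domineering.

ply 1, X at (0,0,0,2) | h3:-1=-1→(0,0,0,1); h3:-2=+1→(0,0,0,0)*
ply 2: (0,0,0,0) is terminal -1 (O); from (0,0,0,2) depth 6

PV length from [(0,0,0,2)]: 1 ply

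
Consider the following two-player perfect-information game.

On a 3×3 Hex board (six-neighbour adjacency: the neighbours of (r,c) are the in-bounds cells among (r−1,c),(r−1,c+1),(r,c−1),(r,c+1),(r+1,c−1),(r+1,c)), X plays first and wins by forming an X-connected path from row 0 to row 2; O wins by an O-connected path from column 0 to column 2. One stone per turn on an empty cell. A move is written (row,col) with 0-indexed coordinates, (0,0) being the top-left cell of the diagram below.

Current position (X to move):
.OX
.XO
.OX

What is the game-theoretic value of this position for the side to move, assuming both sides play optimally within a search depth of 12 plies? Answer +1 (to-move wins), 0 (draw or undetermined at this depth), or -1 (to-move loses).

ply 1, X at .OX/.XO/.OX | (0,0)=-1→XOX/.XO/.OX; (1,0)=-1→.OX/XXO/.OX; (2,0)=+1→.OX/.XO/XOX*
ply 2: .OX/.XO/XOX is terminal -1 (O); from .OX/.XO/.OX depth 12

value(.OX/.XO/.OX, X) = +1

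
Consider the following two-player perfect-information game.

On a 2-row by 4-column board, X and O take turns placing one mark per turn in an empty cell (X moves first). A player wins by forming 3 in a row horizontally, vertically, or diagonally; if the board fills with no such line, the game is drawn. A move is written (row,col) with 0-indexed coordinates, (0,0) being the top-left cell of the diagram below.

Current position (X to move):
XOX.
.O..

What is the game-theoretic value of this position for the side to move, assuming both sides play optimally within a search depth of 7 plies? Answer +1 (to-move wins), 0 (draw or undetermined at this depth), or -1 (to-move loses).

p1 X@[XOX./.O..]: (0,3)[XOXX/.O..]-1 (1,0)[XOX./XO..]+0* (1,2)[XOX./.OX.]+0 (1,3)[XOX./.O.X]+0
p2 O@[XOX./XO..]: (0,3)[XOXO/XO..]+0* (1,2)[XOX./XOO.]+0 (1,3)[XOX./XO.O]+0
p3 X@[XOXO/XO..]: (1,2)[XOXO/XOX.]+0* (1,3)[XOXO/XO.X]+0
p4 O@[XOXO/XOX.]: (1,3)[XOXO/XOXO]+0*
p5 X@[XOXO/XOXO] terminal +0; root [XOX./.O..] d7

value(XOX./.O.., X) = 0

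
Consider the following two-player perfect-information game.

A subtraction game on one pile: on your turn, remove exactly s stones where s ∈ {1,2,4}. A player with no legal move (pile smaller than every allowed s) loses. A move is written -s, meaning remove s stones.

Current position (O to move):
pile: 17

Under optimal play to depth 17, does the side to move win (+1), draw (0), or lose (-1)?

p1 O@[17]: -1[16]-1 -2[15]+1* -4[13]-1
p2 X@[15]: -1[14]-1* -2[13]-1 -4[11]-1
p3 O@[14]: -1[13]-1 -2[12]+1* -4[10]-1
p4 X@[12]: -1[11]-1* -2[10]-1 -4[8]-1
p5 O@[11]: -1[10]-1 -2[9]+1* -4[7]-1
p6 X@[9]: -1[8]-1* -2[7]-1 -4[5]-1
p7 O@[8]: -1[7]-1 -2[6]+1* -4[4]-1
p8 X@[6]: -1[5]-1* -2[4]-1 -4[2]-1
p9 O@[5]: -1[4]-1 -2[3]+1* -4[1]-1
p10 X@[3]: -1[2]-1* -2[1]-1
p11 O@[2]: -1[1]-1 -2[0]+1*
p12 X@[0] terminal -1; root [17] d17

value(17, O) = +1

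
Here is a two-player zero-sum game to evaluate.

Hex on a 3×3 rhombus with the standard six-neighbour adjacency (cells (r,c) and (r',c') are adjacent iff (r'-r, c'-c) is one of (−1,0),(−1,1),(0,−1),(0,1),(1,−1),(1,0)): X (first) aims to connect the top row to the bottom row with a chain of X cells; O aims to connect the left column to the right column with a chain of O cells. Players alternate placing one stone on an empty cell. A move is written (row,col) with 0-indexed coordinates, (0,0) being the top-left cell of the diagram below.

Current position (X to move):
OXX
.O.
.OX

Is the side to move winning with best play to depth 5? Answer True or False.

X winning at [OXX/.O./.OX]: True

ply 1, X at OXX/.O./.OX | (1,0)=+1→OXX/XO./.OX*; (1,2)=+1→OXX/.OX/.OX; (2,0)=+1→OXX/.O./XOX
ply 2, O at OXX/XO./.OX | (1,2)=-1→OXX/XOO/.OX*; (2,0)=-1→OXX/XO./OOX
ply 3, X at OXX/XOO/.OX | (2,0)=+1→OXX/XOO/XOX*
ply 4: OXX/XOO/XOX is terminal -1 (O); from OXX/.O./.OX depth 5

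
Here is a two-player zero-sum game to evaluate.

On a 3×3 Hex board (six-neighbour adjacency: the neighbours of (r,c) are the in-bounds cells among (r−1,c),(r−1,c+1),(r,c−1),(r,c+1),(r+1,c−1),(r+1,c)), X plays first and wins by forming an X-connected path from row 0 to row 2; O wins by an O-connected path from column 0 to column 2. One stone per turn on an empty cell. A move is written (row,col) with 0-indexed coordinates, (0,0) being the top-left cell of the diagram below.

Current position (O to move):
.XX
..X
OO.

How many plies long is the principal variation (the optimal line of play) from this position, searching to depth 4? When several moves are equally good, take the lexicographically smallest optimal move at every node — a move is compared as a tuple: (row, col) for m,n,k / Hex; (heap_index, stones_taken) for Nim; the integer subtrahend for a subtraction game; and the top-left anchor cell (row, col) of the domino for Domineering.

ply 1, O at .XX/..X/OO. | (0,0)=-1→OXX/..X/OO.; (1,0)=-1→.XX/O.X/OO.; (1,1)=-1→.XX/.OX/OO.; (2,2)=+1→.XX/..X/OOO*
ply 2: .XX/..X/OOO is terminal -1 (X); from .XX/..X/OO. depth 4

PV length from [.XX/..X/OO.]: 1 ply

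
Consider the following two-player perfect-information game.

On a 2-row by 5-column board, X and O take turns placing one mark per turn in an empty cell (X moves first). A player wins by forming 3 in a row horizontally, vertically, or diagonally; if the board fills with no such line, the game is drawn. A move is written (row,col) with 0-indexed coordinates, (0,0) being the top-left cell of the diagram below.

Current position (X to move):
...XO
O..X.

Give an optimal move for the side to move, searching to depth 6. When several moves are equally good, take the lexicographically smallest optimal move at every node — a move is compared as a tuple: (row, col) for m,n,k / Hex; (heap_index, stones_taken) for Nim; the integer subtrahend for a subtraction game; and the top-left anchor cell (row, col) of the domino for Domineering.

X's best at [...XO/O..X.]: (0,1)

[...XO/O..X.] X move#1: (0,0):+0/X..XO/O..X., (0,1):+1/.X.XO/O..X.*, (0,2):+1/..XXO/O..X., (1,1):+0/...XO/OX.X., (1,2):+1/...XO/O.XX., (1,4):+0/...XO/O..XX
[.X.XO/O..X.] O move#2: (0,0):-1/OX.XO/O..X.*, (0,2):-1/.XOXO/O..X., (1,1):-1/.X.XO/OO.X., (1,2):-1/.X.XO/O.OX., (1,4):-1/.X.XO/O..XO
[OX.XO/O..X.] X move#3: (0,2):+1/OXXXO/O..X.*, (1,1):+1/OX.XO/OX.X., (1,2):+1/OX.XO/O.XX., (1,4):+1/OX.XO/O..XX
[OXXXO/O..X.] end (terminal -1, O#4); searched ...XO/O..X. to 6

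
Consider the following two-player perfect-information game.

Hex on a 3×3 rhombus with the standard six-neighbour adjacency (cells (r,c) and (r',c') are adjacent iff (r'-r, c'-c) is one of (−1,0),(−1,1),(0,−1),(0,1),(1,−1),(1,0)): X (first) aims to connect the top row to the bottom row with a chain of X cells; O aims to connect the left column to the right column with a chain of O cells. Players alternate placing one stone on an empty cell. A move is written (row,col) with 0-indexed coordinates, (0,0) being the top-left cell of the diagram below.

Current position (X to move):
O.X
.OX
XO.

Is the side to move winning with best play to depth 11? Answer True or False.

p1 X@[O.X/.OX/XO.]: (0,1)[OXX/.OX/XO.]+1* (1,0)[O.X/XOX/XO.]+1 (2,2)[O.X/.OX/XOX]+1
p2 O@[OXX/.OX/XO.]: (1,0)[OXX/OOX/XO.]-1* (2,2)[OXX/.OX/XOO]-1
p3 X@[OXX/OOX/XO.]: (2,2)[OXX/OOX/XOX]+1*
p4 O@[OXX/OOX/XOX] terminal -1; root [O.X/.OX/XO.] d11

X winning at [O.X/.OX/XO.]: True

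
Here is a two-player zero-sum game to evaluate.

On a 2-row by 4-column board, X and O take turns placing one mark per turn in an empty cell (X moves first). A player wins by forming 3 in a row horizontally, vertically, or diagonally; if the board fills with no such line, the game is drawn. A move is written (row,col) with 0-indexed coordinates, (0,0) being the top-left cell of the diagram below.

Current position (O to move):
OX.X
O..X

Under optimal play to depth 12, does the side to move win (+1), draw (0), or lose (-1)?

value(OX.X/O..X, O) = 0

ply 1, O at OX.X/O..X | (0,2)=+0→OXOX/O..X*; (1,1)=-1→OX.X/OO.X; (1,2)=-1→OX.X/O.OX
ply 2, X at OXOX/O..X | (1,1)=+0→OXOX/OX.X*; (1,2)=+0→OXOX/O.XX
ply 3, O at OXOX/OX.X | (1,2)=+0→OXOX/OXOX*
ply 4: OXOX/OXOX is terminal +0 (X); from OX.X/O..X depth 12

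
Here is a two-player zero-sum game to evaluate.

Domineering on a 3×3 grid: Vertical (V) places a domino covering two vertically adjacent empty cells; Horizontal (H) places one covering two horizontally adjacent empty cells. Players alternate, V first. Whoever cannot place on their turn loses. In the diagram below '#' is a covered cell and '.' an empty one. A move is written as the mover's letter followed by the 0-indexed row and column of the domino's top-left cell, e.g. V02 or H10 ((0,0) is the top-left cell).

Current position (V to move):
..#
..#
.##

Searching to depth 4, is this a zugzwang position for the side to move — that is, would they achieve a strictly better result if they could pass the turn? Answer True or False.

zugzwang(..#/..#/.##, V) = False

ply 1, V at ..#/..#/.## | V00=+1→#.#/#.#/.##*; V01=+1→.##/.##/.##; V10=-1→..#/#.#/###
ply 2: #.#/#.#/.## is terminal -1 (H); from ..#/..#/.## depth 4
suppose V passes — search the same position with H to move:
pass> ply 1, H at ..#/..#/.## | H00=-1→###/..#/.##; H10=+1→..#/###/.##*
pass> ply 2: ..#/###/.## is terminal -1 (V); from ..#/..#/.## depth 4
for V: play +1, pass -1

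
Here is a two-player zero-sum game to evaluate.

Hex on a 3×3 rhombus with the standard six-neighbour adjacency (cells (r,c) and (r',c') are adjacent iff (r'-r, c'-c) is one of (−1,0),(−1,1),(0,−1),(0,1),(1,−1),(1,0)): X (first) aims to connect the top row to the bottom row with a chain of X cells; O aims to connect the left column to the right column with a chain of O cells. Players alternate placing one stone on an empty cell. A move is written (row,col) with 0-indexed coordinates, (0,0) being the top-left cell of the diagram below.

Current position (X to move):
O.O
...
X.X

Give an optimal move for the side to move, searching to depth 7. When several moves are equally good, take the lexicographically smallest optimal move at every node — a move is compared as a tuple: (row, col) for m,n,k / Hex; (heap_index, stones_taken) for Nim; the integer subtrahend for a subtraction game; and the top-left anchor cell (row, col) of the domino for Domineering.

X's best at [O.O/.../X.X]: (0,1)

ply 1, X at O.O/.../X.X | (0,1)=+1→OXO/.../X.X*; (1,0)=-1→O.O/X../X.X; (1,1)=-1→O.O/.X./X.X; (1,2)=-1→O.O/..X/X.X; (2,1)=-1→O.O/.../XXX
ply 2, O at OXO/.../X.X | (1,0)=-1→OXO/O../X.X*; (1,1)=-1→OXO/.O./X.X; (1,2)=-1→OXO/..O/X.X; (2,1)=-1→OXO/.../XOX
ply 3, X at OXO/O../X.X | (1,1)=+1→OXO/OX./X.X*; (1,2)=-1→OXO/O.X/X.X; (2,1)=-1→OXO/O../XXX
ply 4: OXO/OX./X.X is terminal -1 (O); from O.O/.../X.X depth 7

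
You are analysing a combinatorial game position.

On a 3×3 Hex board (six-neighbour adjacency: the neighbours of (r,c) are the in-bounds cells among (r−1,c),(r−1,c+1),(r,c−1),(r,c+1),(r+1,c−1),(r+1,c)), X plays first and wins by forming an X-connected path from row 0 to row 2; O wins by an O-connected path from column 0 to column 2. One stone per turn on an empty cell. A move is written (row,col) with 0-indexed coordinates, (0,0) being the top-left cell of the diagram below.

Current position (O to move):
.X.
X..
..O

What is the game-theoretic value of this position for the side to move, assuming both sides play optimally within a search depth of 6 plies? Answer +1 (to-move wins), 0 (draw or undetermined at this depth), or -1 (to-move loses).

p1 O@[.X./X../..O]: (0,0)[OX./X../..O]-1 (0,2)[.XO/X../..O]-1 (1,1)[.X./XO./..O]-1 (1,2)[.X./X.O/..O]-1 (2,0)[.X./X../O.O]+1* (2,1)[.X./X../.OO]-1
p2 X@[.X./X../O.O]: (0,0)[XX./X../O.O]-1* (0,2)[.XX/X../O.O]-1 (1,1)[.X./XX./O.O]-1 (1,2)[.X./X.X/O.O]-1 (2,1)[.X./X../OXO]-1
p3 O@[XX./X../O.O]: (0,2)[XXO/X../O.O]+1* (1,1)[XX./XO./O.O]+1 (1,2)[XX./X.O/O.O]+1 (2,1)[XX./X../OOO]+1
p4 X@[XXO/X../O.O]: (1,1)[XXO/XX./O.O]-1* (1,2)[XXO/X.X/O.O]-1 (2,1)[XXO/X../OXO]-1
p5 O@[XXO/XX./O.O]: (1,2)[XXO/XXO/O.O]-1 (2,1)[XXO/XX./OOO]+1*
p6 X@[XXO/XX./OOO] terminal -1; root [.X./X../..O] d6

value(.X./X../..O, O) = +1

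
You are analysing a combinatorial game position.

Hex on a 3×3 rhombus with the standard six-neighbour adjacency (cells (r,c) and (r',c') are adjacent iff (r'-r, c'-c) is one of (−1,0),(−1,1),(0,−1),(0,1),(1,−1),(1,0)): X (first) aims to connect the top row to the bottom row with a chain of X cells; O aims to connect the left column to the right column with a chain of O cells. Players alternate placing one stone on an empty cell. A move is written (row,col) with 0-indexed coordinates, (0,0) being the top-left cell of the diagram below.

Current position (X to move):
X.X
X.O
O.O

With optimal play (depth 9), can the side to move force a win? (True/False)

p1 X@[X.X/X.O/O.O]: (0,1)[XXX/X.O/O.O]-1* (1,1)[X.X/XXO/O.O]-1 (2,1)[X.X/X.O/OXO]-1
p2 O@[XXX/X.O/O.O]: (1,1)[XXX/XOO/O.O]+1* (2,1)[XXX/X.O/OOO]+1
p3 X@[XXX/XOO/O.O] terminal -1; root [X.X/X.O/O.O] d9

X winning at [X.X/X.O/O.O]: False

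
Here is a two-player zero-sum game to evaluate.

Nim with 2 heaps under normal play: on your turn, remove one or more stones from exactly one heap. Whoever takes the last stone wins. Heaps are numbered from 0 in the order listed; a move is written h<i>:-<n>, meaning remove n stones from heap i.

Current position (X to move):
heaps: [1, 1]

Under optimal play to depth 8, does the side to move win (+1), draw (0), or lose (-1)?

value((1,1), X) = -1

[(1,1)] X move#1: h0:-1:-1/(0,1)*, h1:-1:-1/(1,0)
[(0,1)] O move#2: h1:-1:+1/(0,0)*
[(0,0)] end (terminal -1, X#3); searched (1,1) to 8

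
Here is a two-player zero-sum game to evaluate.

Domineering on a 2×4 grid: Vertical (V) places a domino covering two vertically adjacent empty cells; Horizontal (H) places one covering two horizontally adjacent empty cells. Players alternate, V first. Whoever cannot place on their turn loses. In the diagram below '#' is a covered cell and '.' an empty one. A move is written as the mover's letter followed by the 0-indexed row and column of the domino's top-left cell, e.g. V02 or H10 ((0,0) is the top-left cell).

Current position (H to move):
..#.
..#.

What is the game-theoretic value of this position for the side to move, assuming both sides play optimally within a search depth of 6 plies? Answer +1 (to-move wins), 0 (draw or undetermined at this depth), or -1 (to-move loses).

value(..#./..#., H) = +1

p1 H@[..#./..#.]: H00[###./..#.]+1* H10[..#./###.]+1
p2 V@[###./..#.]: V03[####/..##]-1*
p3 H@[####/..##]: H10[####/####]+1*
p4 V@[####/####] terminal -1; root [..#./..#.] d6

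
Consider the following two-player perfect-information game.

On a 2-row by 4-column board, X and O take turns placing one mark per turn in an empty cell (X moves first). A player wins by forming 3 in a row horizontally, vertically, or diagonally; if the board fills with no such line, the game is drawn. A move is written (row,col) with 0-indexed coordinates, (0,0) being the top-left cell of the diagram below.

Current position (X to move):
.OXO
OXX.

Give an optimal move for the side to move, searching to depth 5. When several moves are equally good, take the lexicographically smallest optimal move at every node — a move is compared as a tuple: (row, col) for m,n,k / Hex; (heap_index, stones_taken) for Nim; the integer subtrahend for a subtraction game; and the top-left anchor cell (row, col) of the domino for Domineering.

p1 X@[.OXO/OXX.]: (0,0)[XOXO/OXX.]+0 (1,3)[.OXO/OXXX]+1*
p2 O@[.OXO/OXXX] terminal -1; root [.OXO/OXX.] d5

X's best at [.OXO/OXX.]: (1,3)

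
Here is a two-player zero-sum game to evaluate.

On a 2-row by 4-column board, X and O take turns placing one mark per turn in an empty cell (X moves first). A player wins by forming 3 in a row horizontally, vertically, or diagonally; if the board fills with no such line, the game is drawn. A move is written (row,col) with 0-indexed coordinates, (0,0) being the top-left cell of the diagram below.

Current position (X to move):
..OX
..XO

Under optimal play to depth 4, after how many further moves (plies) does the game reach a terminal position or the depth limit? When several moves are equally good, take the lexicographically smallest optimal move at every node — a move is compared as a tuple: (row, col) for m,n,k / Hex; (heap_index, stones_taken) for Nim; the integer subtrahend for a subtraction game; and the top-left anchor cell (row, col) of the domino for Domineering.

PV length from [..OX/..XO]: 4 plies

[..OX/..XO] X move#1: (0,0):+0/X.OX/..XO*, (0,1):+0/.XOX/..XO, (1,0):+0/..OX/X.XO, (1,1):+0/..OX/.XXO
[X.OX/..XO] O move#2: (0,1):+0/XOOX/..XO*, (1,0):+0/X.OX/O.XO, (1,1):+0/X.OX/.OXO
[XOOX/..XO] X move#3: (1,0):+0/XOOX/X.XO*, (1,1):+0/XOOX/.XXO
[XOOX/X.XO] O move#4: (1,1):+0/XOOX/XOXO*
[XOOX/XOXO] end (terminal +0, X#5); searched ..OX/..XO to 4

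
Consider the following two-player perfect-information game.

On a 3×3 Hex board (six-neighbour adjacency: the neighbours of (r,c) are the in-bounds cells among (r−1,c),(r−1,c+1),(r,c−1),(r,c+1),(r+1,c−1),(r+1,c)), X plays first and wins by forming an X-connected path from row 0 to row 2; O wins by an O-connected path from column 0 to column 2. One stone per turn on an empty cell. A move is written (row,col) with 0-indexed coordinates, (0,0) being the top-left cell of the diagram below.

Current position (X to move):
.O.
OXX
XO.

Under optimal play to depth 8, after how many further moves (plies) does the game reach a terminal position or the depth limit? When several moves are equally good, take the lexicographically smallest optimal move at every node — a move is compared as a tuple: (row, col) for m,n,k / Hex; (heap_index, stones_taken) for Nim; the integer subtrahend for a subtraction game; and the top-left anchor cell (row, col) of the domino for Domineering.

p1 X@[.O./OXX/XO.]: (0,0)[XO./OXX/XO.]-1 (0,2)[.OX/OXX/XO.]+1* (2,2)[.O./OXX/XOX]-1
p2 O@[.OX/OXX/XO.] terminal -1; root [.O./OXX/XO.] d8

PV length from [.O./OXX/XO.]: 1 ply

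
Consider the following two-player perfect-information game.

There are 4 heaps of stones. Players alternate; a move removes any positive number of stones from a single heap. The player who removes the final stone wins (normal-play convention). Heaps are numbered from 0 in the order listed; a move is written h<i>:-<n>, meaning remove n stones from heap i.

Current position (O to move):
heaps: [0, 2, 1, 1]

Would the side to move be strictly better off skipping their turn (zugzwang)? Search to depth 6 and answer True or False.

[(0,2,1,1)] O move#1: h1:-1:-1/(0,1,1,1), h1:-2:+1/(0,0,1,1)*, h2:-1:-1/(0,2,0,1), h3:-1:-1/(0,2,1,0)
[(0,0,1,1)] X move#2: h2:-1:-1/(0,0,0,1)*, h3:-1:-1/(0,0,1,0)
[(0,0,0,1)] O move#3: h3:-1:+1/(0,0,0,0)*
[(0,0,0,0)] end (terminal -1, X#4); searched (0,2,1,1) to 6
pass branch (X moves first from the same position):
  | [(0,2,1,1)] X move#1: h1:-1:-1/(0,1,1,1), h1:-2:+1/(0,0,1,1)*, h2:-1:-1/(0,2,0,1), h3:-1:-1/(0,2,1,0)
  | [(0,0,1,1)] O move#2: h2:-1:-1/(0,0,0,1)*, h3:-1:-1/(0,0,1,0)
  | [(0,0,0,1)] X move#3: h3:-1:+1/(0,0,0,0)*
  | [(0,0,0,0)] end (terminal -1, O#4); searched (0,2,1,1) to 6
O moving scores +1; O passing scores -1

zugzwang((0,2,1,1), O) = False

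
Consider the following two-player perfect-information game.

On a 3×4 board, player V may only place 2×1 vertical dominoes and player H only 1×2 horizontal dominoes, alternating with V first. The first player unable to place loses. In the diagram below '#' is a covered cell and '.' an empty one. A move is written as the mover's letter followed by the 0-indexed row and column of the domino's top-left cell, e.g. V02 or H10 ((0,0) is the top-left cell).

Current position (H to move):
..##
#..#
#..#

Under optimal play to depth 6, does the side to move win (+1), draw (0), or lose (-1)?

ply 1, H at ..##/#..#/#..# | H00=-1→####/#..#/#..#; H11=+1→..##/####/#..#*; H21=-1→..##/#..#/####
ply 2: ..##/####/#..# is terminal -1 (V); from ..##/#..#/#..# depth 6

value(..##/#..#/#..#, H) = +1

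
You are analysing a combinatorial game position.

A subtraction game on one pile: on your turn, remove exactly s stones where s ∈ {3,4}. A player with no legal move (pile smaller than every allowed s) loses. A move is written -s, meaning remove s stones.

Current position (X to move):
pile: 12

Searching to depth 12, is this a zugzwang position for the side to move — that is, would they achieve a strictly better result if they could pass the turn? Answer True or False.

[12] X move#1: -3:+1/9*, -4:+1/8
[9] O move#2: -3:-1/6*, -4:-1/5
[6] X move#3: -3:-1/3, -4:+1/2*
[2] end (terminal -1, O#4); searched 12 to 12
if X skipped the turn, O would face:
~ [12] O move#1: -3:+1/9*, -4:+1/8
~ [9] X move#2: -3:-1/6*, -4:-1/5
~ [6] O move#3: -3:-1/3, -4:+1/2*
~ [2] end (terminal -1, X#4); searched 12 to 12
compare (X): move=+1 vs pass=-1

zugzwang(12, X) = False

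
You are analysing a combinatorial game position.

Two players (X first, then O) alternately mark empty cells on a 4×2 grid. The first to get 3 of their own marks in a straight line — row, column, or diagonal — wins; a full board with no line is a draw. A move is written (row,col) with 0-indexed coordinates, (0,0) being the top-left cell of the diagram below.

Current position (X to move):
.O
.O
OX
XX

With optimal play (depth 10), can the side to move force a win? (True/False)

X winning at [.O/.O/OX/XX]: False

ply 1, X at .O/.O/OX/XX | (0,0)=+0→XO/.O/OX/XX*; (1,0)=+0→.O/XO/OX/XX
ply 2, O at XO/.O/OX/XX | (1,0)=+0→XO/OO/OX/XX*
ply 3: XO/OO/OX/XX is terminal +0 (X); from .O/.O/OX/XX depth 10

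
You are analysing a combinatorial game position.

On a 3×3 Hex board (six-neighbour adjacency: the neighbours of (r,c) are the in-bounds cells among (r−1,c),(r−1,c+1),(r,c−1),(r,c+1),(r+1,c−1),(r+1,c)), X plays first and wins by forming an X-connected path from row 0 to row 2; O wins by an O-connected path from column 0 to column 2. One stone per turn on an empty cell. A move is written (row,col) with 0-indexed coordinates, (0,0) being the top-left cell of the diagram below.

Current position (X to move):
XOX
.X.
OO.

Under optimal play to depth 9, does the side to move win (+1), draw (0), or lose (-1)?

value(XOX/.X./OO., X) = -1

[XOX/.X./OO.] X move#1: (1,0):-1/XOX/XX./OO.*, (1,2):-1/XOX/.XX/OO., (2,2):-1/XOX/.X./OOX
[XOX/XX./OO.] O move#2: (1,2):+1/XOX/XXO/OO.*, (2,2):+1/XOX/XX./OOO
[XOX/XXO/OO.] end (terminal -1, X#3); searched XOX/.X./OO. to 9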